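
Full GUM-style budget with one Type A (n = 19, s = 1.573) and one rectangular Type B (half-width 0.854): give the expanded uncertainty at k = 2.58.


u_A = s / sqrt(n) = 1.573 / sqrt(19) = 0.36087095
u_B = half_width / sqrt(3) = 0.854 / sqrt(3) = 0.49305713
uc = sqrt(u_A^2 + u_B^2) = sqrt(0.36087095^2 + 0.49305713^2) = 0.61100996
U = k * uc = 2.58 * 0.61100996
U = 1.5764

1.5764


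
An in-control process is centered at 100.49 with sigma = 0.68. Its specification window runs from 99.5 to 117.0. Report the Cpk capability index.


Cpu = (USL - mean) / (3*sigma) = (117.0 - 100.49) / (3*0.68) = 8.0931
Cpl = (mean - LSL) / (3*sigma) = (100.49 - 99.5) / (3*0.68) = 0.4853
Cpk = min(Cpu, Cpl) = 0.4853

0.4853


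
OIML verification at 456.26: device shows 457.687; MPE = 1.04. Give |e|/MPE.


e = indication - reference = 457.687 - 456.26 = 1.4270
|e| = 1.4270
ratio = |e| / MPE = 1.4270 / 1.04
ratio = 1.3721

1.3721


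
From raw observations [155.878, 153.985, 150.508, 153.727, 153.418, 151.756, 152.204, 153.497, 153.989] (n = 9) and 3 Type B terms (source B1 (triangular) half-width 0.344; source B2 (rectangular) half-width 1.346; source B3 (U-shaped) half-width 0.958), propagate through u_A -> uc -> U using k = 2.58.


mean = (155.878 + 153.985 + 150.508 + 153.727 + 153.418 + 151.756 + 152.204 + 153.497 + 153.989) / 9 = 153.218
s = sqrt(sum((x - mean)^2)/(n-1)) = 1.5469725
u_A = s / sqrt(n) = 1.5469725 / sqrt(9) = 0.5156575
u_B1 = 0.344 / sqrt(6) = 0.14043741
u_B2 = 1.346 / sqrt(3) = 0.77711346
u_B3 = 0.958 / sqrt(2) = 0.6774083
uc = sqrt(0.5156575^2 + 0.14043741^2 + 0.77711346^2 + 0.6774083^2) = 1.1612117
U = k * uc = 2.58 * 1.1612117
U = 2.9959

2.9959


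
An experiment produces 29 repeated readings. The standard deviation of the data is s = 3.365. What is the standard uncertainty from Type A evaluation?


u_A = s / sqrt(n)
u_A = 3.365 / sqrt(29)
u_A = 3.365 / 5.3851648
u_A = 0.6249

0.6249


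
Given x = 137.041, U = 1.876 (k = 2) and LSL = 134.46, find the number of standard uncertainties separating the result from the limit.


u = U / k = 1.876 / 2 = 0.938
margin = |LSL - x| = |134.46 - 137.041| = 2.581
z = margin / u = 2.581 / 0.938
z = 2.7516

2.7516


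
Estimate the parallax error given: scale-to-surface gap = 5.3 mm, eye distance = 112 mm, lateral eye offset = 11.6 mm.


error = h * offset / d
= 5.3 * 11.6 / 112
= 0.5489

0.5489


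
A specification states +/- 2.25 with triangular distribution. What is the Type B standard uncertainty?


u_B = half_width / sqrt(6)
u_B = 2.25 / 2.4494897
u_B = 0.9186

0.9186


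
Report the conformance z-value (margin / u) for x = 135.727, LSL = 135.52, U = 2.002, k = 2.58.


u = U / k = 2.002 / 2.58 = 0.77596899
margin = |LSL - x| = |135.52 - 135.727| = 0.207
z = margin / u = 0.207 / 0.77596899
z = 0.2668

0.2668


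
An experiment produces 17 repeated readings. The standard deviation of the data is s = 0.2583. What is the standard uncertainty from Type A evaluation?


u_A = s / sqrt(n)
u_A = 0.2583 / sqrt(17)
u_A = 0.2583 / 4.1231056
u_A = 0.0626

0.0626


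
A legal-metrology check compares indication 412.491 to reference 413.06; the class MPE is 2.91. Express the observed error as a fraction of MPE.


e = indication - reference = 412.491 - 413.06 = -0.5690
|e| = 0.5690
ratio = |e| / MPE = 0.5690 / 2.91
ratio = 0.1955

0.1955


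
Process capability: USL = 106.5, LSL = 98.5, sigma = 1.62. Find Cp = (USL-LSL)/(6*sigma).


Cp = (USL - LSL) / (6 * sigma)
= (106.5 - 98.5) / (6 * 1.62)
= 8.0000 / 9.7200
= 0.8230

0.8230


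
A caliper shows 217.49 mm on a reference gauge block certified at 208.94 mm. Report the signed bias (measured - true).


Systematic error = measured - true
= 217.49 - 208.94
= 8.5500

8.5500


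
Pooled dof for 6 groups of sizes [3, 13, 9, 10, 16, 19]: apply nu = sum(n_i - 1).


nu = sum_i (n_i - 1)
nu = ((3 - 1) + (13 - 1) + (9 - 1) + (10 - 1) + (16 - 1) + (19 - 1))
nu = 2 + 12 + 8 + 9 + 15 + 18
nu = 64

64


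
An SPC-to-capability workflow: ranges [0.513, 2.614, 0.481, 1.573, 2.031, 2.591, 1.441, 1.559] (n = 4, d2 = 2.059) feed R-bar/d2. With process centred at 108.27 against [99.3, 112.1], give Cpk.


R_bar = (0.513 + 2.614 + 0.481 + 1.573 + 2.031 + 2.591 + 1.441 + 1.559) / 8 = 1.600375
sigma = R_bar / d2 = 1.600375 / 2.059 = 0.77725838
Cp = (USL - LSL)/(6*sigma) = (112.1 - 99.3)/(6*0.77725838) = 2.7447
Cpu = (112.1 - 108.27)/(3*0.77725838) = 1.6425
Cpl = (108.27 - 99.3)/(3*0.77725838) = 3.8469
Cpk = min(Cpu, Cpl) = 1.6425

1.6425


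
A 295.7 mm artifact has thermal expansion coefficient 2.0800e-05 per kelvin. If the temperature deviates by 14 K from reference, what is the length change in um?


dL = L * alpha * dT
= 295.7 * 2.0800e-05 * 14
= 0.0861078 mm
dL_um = 0.0861078 * 1000 = 86.1078 um

86.1078


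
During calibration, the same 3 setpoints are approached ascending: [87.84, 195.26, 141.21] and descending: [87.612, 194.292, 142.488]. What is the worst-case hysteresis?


|87.84 - 87.612| = 0.2280
|195.26 - 194.292| = 0.9680
|141.21 - 142.488| = 1.2780
hysteresis = max(diffs) = 1.2780

1.2780


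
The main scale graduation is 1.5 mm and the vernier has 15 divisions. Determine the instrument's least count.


LC = MSD / n_div
= 1.5 / 15
= 0.1000

0.1000


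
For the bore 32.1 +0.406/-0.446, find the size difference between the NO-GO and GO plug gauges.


GO = nominal - lower_tol (smallest hole = maximum material condition)
GO = 32.1 - 0.446 = 31.654
NO-GO = nominal + upper_tol (largest hole = least material condition)
NO-GO = 32.1 + 0.406 = 32.506
spread = NO-GO - GO = 32.506 - 31.654 = 0.8520

0.8520


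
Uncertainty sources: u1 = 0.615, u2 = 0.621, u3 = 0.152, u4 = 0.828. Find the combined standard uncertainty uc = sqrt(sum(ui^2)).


uc = sqrt(0.615^2 + 0.621^2 + 0.152^2 + 0.828^2)
uc = sqrt(1.472554)
uc = 1.2135

1.2135


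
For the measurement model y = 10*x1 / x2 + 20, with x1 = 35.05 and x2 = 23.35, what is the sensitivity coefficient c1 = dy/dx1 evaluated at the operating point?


y = 10*x1 / x2 + 20
dy/dx1 = 10/x2
Evaluate at x2 = 23.35: c1 = 10 / 23.35
c1 = 0.4283

0.4283


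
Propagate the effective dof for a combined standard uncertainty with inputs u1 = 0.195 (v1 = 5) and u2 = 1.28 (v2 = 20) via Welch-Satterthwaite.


uc = sqrt(u1^2 + u2^2) = sqrt(0.195^2 + 1.28^2) = 1.2947683
v_eff = uc^4 / (u1^4/v1 + u2^4/v2)
= 1.2947683^4 / (0.195^4/5 + 1.28^4/20)
= 2.8104006 / 0.13450691
v_eff = 20.8941

20.8941


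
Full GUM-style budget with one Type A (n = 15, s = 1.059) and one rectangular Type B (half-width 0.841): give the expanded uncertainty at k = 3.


u_A = s / sqrt(n) = 1.059 / sqrt(15) = 0.27343262
u_B = half_width / sqrt(3) = 0.841 / sqrt(3) = 0.48555158
uc = sqrt(u_A^2 + u_B^2) = sqrt(0.27343262^2 + 0.48555158^2) = 0.55724836
U = k * uc = 3 * 0.55724836
U = 1.6717

1.6717


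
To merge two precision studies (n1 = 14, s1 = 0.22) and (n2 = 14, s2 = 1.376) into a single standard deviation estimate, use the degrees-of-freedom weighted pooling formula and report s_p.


s_p = sqrt(((n1-1)*s1^2 + (n2-1)*s2^2) / (n1+n2-2))
numerator = (14-1)*0.22^2 + (14-1)*1.376^2 = 0.6292 + 24.613888 = 25.243088
denominator = 14 + 14 - 2 = 26
s_p^2 = 25.243088 / 26 = 0.970888
s_p = sqrt(0.970888) = 0.9853

0.9853


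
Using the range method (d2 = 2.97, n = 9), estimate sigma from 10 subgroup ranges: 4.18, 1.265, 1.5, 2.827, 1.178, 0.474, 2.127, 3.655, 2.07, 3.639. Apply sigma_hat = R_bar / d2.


R_bar = (4.18 + 1.265 + 1.5 + 2.827 + 1.178 + 0.474 + 2.127 + 3.655 + 2.07 + 3.639) / 10
R_bar = 22.915 / 10 = 2.2915
sigma_hat = R_bar / d2 = 2.2915 / 2.97 = 0.7715

0.7715


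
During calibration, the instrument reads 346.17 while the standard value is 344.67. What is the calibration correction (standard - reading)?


Correction = standard - reading
= 344.67 - 346.17
= -1.5000

-1.5000


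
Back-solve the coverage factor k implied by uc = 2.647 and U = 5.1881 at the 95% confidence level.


k = U / uc
k = 5.1881 / 2.647
k = 1.96

1.96


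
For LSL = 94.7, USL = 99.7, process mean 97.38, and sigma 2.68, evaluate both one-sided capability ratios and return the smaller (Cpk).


Cpu = (USL - mean) / (3*sigma) = (99.7 - 97.38) / (3*2.68) = 0.2886
Cpl = (mean - LSL) / (3*sigma) = (97.38 - 94.7) / (3*2.68) = 0.3333
Cpk = min(Cpu, Cpl) = 0.2886

0.2886


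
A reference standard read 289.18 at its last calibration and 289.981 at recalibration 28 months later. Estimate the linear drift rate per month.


rate = (v2 - v1) / months
= (289.981 - 289.18) / 28
= 0.8010 / 28
= 0.0286

0.0286


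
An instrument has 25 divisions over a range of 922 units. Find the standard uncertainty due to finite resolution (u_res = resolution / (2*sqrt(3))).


resolution = range / divisions
resolution = 922 / 25 = 36.88
u_res = resolution / (2*sqrt(3))
u_res = 36.88 / 3.4641016
u_res = 10.6463

10.6463


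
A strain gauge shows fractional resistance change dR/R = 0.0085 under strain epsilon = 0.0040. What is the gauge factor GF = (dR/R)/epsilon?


GF = (dR/R) / epsilon
= 0.0085 / 0.0040
= 2.1250

2.1250


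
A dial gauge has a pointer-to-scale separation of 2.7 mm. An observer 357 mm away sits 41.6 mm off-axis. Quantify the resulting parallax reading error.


error = h * offset / d
= 2.7 * 41.6 / 357
= 0.3146

0.3146


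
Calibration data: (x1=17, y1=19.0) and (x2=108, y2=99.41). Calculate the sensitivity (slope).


slope = (y2 - y1) / (x2 - x1)
= (99.41 - 19.0) / (108 - 17)
= 80.4100 / 91
= 0.8836

0.8836


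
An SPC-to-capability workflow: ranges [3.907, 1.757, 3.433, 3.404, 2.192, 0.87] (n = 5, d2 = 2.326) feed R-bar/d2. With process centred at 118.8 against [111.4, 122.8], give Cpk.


R_bar = (3.907 + 1.757 + 3.433 + 3.404 + 2.192 + 0.87) / 6 = 2.5938333
sigma = R_bar / d2 = 2.5938333 / 2.326 = 1.1151476
Cp = (USL - LSL)/(6*sigma) = (122.8 - 111.4)/(6*1.1151476) = 1.7038
Cpu = (122.8 - 118.8)/(3*1.1151476) = 1.1957
Cpl = (118.8 - 111.4)/(3*1.1151476) = 2.2120
Cpk = min(Cpu, Cpl) = 1.1957

1.1957


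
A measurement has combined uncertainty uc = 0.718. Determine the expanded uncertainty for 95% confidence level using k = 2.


U = k * uc
U = 2 * 0.718
U = 1.4360

1.4360


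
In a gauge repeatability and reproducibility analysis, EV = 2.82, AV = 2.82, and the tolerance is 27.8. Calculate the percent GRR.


GRR = sqrt(EV^2 + AV^2) = sqrt(2.82^2 + 2.82^2) = 3.9880822
%GRR = GRR / tol * 100 = 3.9880822 / 27.8 * 100
%GRR = 14.3456

14.3456


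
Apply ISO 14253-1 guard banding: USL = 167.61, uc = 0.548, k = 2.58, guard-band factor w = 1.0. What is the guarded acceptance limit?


U = k * uc = 2.58 * 0.548 = 1.41384
guard band g = w * U = 1.0 * 1.41384 = 1.41384
AL = USL - g = 167.61 - 1.41384
AL = 166.1962

166.1962


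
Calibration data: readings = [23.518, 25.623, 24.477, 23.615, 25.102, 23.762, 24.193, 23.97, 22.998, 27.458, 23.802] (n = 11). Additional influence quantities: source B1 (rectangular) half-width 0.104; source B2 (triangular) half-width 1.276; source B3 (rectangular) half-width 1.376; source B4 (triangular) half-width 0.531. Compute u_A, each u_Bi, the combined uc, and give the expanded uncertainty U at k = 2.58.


mean = (23.518 + 25.623 + 24.477 + 23.615 + 25.102 + 23.762 + 24.193 + 23.97 + 22.998 + 27.458 + 23.802) / 11 = 24.41072727
s = sqrt(sum((x - mean)^2)/(n-1)) = 1.2528651
u_A = s / sqrt(n) = 1.2528651 / sqrt(11) = 0.37775304
u_B1 = 0.104 / sqrt(3) = 0.060044428
u_B2 = 1.276 / sqrt(6) = 0.52092482
u_B3 = 1.376 / sqrt(3) = 0.79443397
u_B4 = 0.531 / sqrt(6) = 0.21677984
uc = sqrt(0.37775304^2 + 0.060044428^2 + 0.52092482^2 + 0.79443397^2 + 0.21677984^2) = 1.0467971
U = k * uc = 2.58 * 1.0467971
U = 2.7007

2.7007


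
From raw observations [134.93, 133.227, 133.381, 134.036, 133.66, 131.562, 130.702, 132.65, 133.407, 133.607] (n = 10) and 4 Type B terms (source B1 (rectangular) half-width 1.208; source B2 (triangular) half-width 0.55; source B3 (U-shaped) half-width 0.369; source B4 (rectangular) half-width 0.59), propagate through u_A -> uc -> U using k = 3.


mean = (134.93 + 133.227 + 133.381 + 134.036 + 133.66 + 131.562 + 130.702 + 132.65 + 133.407 + 133.607) / 10 = 133.1162
s = sqrt(sum((x - mean)^2)/(n-1)) = 1.2156712
u_A = s / sqrt(n) = 1.2156712 / sqrt(10) = 0.38442899
u_B1 = 1.208 / sqrt(3) = 0.69743913
u_B2 = 0.55 / sqrt(6) = 0.22453656
u_B3 = 0.369 / sqrt(2) = 0.2609224
u_B4 = 0.59 / sqrt(3) = 0.34063666
uc = sqrt(0.38442899^2 + 0.69743913^2 + 0.22453656^2 + 0.2609224^2 + 0.34063666^2) = 0.93206088
U = k * uc = 3 * 0.93206088
U = 2.7962

2.7962


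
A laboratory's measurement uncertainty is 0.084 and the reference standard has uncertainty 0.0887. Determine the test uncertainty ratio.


TUR = u_lab / u_ref
= 0.084 / 0.0887
= 0.9470

0.9470


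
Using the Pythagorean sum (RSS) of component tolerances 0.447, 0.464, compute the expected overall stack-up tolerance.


RSS = sqrt(0.447^2 + 0.464^2)
= sqrt(0.415105)
= 0.6443

0.6443


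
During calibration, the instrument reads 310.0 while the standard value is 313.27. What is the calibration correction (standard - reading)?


Correction = standard - reading
= 313.27 - 310.0
= 3.2700

3.2700


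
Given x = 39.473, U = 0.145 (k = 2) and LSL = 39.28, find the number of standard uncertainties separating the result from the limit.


u = U / k = 0.145 / 2 = 0.0725
margin = |LSL - x| = |39.28 - 39.473| = 0.193
z = margin / u = 0.193 / 0.0725
z = 2.6621

2.6621


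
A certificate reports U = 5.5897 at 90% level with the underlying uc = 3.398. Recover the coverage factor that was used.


k = U / uc
k = 5.5897 / 3.398
k = 1.645

1.645


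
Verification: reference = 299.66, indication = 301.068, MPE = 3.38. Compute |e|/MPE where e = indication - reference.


e = indication - reference = 301.068 - 299.66 = 1.4080
|e| = 1.4080
ratio = |e| / MPE = 1.4080 / 3.38
ratio = 0.4166

0.4166


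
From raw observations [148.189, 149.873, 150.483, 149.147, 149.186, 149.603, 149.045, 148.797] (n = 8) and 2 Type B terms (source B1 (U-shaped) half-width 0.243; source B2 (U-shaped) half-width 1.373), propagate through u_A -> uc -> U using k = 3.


mean = (148.189 + 149.873 + 150.483 + 149.147 + 149.186 + 149.603 + 149.045 + 148.797) / 8 = 149.290375
s = sqrt(sum((x - mean)^2)/(n-1)) = 0.69771524
u_A = s / sqrt(n) = 0.69771524 / sqrt(8) = 0.24667959
u_B1 = 0.243 / sqrt(2) = 0.17182695
u_B2 = 1.373 / sqrt(2) = 0.97085761
uc = sqrt(0.24667959^2 + 0.17182695^2 + 0.97085761^2) = 1.0163365
U = k * uc = 3 * 1.0163365
U = 3.0490

3.0490


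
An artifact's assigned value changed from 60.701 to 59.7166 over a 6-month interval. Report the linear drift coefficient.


rate = (v2 - v1) / months
= (59.7166 - 60.701) / 6
= -0.9844 / 6
= -0.1641

-0.1641


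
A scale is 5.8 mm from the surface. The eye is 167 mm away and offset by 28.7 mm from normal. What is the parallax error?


error = h * offset / d
= 5.8 * 28.7 / 167
= 0.9968

0.9968


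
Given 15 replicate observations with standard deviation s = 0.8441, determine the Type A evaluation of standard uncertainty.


u_A = s / sqrt(n)
u_A = 0.8441 / sqrt(15)
u_A = 0.8441 / 3.8729833
u_A = 0.2179

0.2179


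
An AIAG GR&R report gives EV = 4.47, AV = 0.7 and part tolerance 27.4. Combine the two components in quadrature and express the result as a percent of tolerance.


GRR = sqrt(EV^2 + AV^2) = sqrt(4.47^2 + 0.7^2) = 4.5244779
%GRR = GRR / tol * 100 = 4.5244779 / 27.4 * 100
%GRR = 16.5127

16.5127


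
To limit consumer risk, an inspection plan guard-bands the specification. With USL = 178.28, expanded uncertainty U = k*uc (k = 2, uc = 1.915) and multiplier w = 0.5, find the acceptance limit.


U = k * uc = 2 * 1.915 = 3.83
guard band g = w * U = 0.5 * 3.83 = 1.915
AL = USL - g = 178.28 - 1.915
AL = 176.3650

176.3650


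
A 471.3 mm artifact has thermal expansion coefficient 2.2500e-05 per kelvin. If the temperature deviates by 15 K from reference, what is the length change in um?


dL = L * alpha * dT
= 471.3 * 2.2500e-05 * 15
= 0.1590637 mm
dL_um = 0.1590637 * 1000 = 159.0637 um

159.0637


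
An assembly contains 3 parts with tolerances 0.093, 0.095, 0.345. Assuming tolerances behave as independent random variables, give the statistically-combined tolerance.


RSS = sqrt(0.093^2 + 0.095^2 + 0.345^2)
= sqrt(0.136699)
= 0.3697

0.3697


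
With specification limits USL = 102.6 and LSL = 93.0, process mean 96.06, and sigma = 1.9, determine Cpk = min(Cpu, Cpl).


Cpu = (USL - mean) / (3*sigma) = (102.6 - 96.06) / (3*1.9) = 1.1474
Cpl = (mean - LSL) / (3*sigma) = (96.06 - 93.0) / (3*1.9) = 0.5368
Cpk = min(Cpu, Cpl) = 0.5368

0.5368


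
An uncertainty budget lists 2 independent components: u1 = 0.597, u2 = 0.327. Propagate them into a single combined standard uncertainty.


uc = sqrt(0.597^2 + 0.327^2)
uc = sqrt(0.463338)
uc = 0.6807

0.6807


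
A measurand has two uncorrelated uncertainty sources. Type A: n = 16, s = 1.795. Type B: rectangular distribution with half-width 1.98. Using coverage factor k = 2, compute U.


u_A = s / sqrt(n) = 1.795 / sqrt(16) = 0.44875
u_B = half_width / sqrt(3) = 1.98 / sqrt(3) = 1.1431535
uc = sqrt(u_A^2 + u_B^2) = sqrt(0.44875^2 + 1.1431535^2) = 1.2280784
U = k * uc = 2 * 1.2280784
U = 2.4562

2.4562


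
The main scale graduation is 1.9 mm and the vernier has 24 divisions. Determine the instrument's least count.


LC = MSD / n_div
= 1.9 / 24
= 0.0792

0.0792


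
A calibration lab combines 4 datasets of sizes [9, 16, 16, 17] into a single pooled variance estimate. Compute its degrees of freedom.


nu = sum_i (n_i - 1)
nu = ((9 - 1) + (16 - 1) + (16 - 1) + (17 - 1))
nu = 8 + 15 + 15 + 16
nu = 54

54


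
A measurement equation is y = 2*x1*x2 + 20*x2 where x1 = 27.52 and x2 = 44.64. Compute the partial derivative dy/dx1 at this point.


y = 2*x1*x2 + 20*x2
dy/dx1 = 2*x2
Evaluate at x2 = 44.64: c1 = 2 * 44.64
c1 = 89.2800

89.2800


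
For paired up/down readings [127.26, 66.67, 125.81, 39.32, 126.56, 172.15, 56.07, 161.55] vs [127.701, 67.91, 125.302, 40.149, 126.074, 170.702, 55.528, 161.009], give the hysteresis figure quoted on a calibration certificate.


|127.26 - 127.701| = 0.4410
|66.67 - 67.91| = 1.2400
|125.81 - 125.302| = 0.5080
|39.32 - 40.149| = 0.8290
|126.56 - 126.074| = 0.4860
|172.15 - 170.702| = 1.4480
|56.07 - 55.528| = 0.5420
|161.55 - 161.009| = 0.5410
hysteresis = max(diffs) = 1.4480

1.4480


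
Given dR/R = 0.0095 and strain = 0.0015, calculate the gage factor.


GF = (dR/R) / epsilon
= 0.0095 / 0.0015
= 6.3333

6.3333


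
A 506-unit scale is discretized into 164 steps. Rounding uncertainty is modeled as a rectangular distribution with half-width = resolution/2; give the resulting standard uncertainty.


resolution = range / divisions
resolution = 506 / 164 = 3.0853659
u_res = resolution / (2*sqrt(3))
u_res = 3.0853659 / 3.4641016
u_res = 0.8907

0.8907


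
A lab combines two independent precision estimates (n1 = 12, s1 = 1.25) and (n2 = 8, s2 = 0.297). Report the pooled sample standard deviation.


s_p = sqrt(((n1-1)*s1^2 + (n2-1)*s2^2) / (n1+n2-2))
numerator = (12-1)*1.25^2 + (8-1)*0.297^2 = 17.1875 + 0.617463 = 17.804963
denominator = 12 + 8 - 2 = 18
s_p^2 = 17.804963 / 18 = 0.98916461
s_p = sqrt(0.98916461) = 0.9946

0.9946


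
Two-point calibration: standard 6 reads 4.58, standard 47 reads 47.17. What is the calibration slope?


slope = (y2 - y1) / (x2 - x1)
= (47.17 - 4.58) / (47 - 6)
= 42.5900 / 41
= 1.0388

1.0388


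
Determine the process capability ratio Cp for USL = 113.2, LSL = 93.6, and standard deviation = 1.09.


Cp = (USL - LSL) / (6 * sigma)
= (113.2 - 93.6) / (6 * 1.09)
= 19.6000 / 6.5400
= 2.9969

2.9969


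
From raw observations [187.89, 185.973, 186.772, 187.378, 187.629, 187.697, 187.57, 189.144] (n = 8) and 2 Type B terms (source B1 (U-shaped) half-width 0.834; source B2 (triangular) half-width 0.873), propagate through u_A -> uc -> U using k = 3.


mean = (187.89 + 185.973 + 186.772 + 187.378 + 187.629 + 187.697 + 187.57 + 189.144) / 8 = 187.506625
s = sqrt(sum((x - mean)^2)/(n-1)) = 0.9095864
u_A = s / sqrt(n) = 0.9095864 / sqrt(8) = 0.32158736
u_B1 = 0.834 / sqrt(2) = 0.58972706
u_B2 = 0.873 / sqrt(6) = 0.35640076
uc = sqrt(0.32158736^2 + 0.58972706^2 + 0.35640076^2) = 0.76040643
U = k * uc = 3 * 0.76040643
U = 2.2812

2.2812


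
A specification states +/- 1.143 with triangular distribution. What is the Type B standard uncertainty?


u_B = half_width / sqrt(6)
u_B = 1.143 / 2.4494897
u_B = 0.4666

0.4666


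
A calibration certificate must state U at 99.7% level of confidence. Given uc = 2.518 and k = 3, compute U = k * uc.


U = k * uc
U = 3 * 2.518
U = 7.5540

7.5540


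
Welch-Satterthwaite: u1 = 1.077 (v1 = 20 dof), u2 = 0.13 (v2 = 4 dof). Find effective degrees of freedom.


uc = sqrt(u1^2 + u2^2) = sqrt(1.077^2 + 0.13^2) = 1.0848175
v_eff = uc^4 / (u1^4/v1 + u2^4/v2)
= 1.0848175^4 / (1.077^4/20 + 0.13^4/4)
= 1.3849265 / 0.067343167
v_eff = 20.5652

20.5652


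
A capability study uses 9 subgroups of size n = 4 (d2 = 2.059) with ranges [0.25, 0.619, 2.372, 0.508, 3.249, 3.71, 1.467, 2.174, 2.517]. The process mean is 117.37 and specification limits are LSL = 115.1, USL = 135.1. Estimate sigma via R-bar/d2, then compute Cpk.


R_bar = (0.25 + 0.619 + 2.372 + 0.508 + 3.249 + 3.71 + 1.467 + 2.174 + 2.517) / 9 = 1.874
sigma = R_bar / d2 = 1.874 / 2.059 = 0.91015056
Cp = (USL - LSL)/(6*sigma) = (135.1 - 115.1)/(6*0.91015056) = 3.6624
Cpu = (135.1 - 117.37)/(3*0.91015056) = 6.4934
Cpl = (117.37 - 115.1)/(3*0.91015056) = 0.8314
Cpk = min(Cpu, Cpl) = 0.8314

0.8314


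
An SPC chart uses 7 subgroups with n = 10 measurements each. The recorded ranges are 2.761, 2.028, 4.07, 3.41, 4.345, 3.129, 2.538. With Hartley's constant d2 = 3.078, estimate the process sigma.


R_bar = (2.761 + 2.028 + 4.07 + 3.41 + 4.345 + 3.129 + 2.538) / 7
R_bar = 22.281 / 7 = 3.183
sigma_hat = R_bar / d2 = 3.183 / 3.078 = 1.0341

1.0341


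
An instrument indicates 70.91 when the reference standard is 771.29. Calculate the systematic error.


Systematic error = measured - true
= 70.91 - 771.29
= -700.3800

-700.3800


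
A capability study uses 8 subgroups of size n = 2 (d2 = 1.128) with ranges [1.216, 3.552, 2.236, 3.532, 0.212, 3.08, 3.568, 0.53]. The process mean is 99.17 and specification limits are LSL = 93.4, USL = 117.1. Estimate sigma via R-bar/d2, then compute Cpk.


R_bar = (1.216 + 3.552 + 2.236 + 3.532 + 0.212 + 3.08 + 3.568 + 0.53) / 8 = 2.24075
sigma = R_bar / d2 = 2.24075 / 1.128 = 1.9864805
Cp = (USL - LSL)/(6*sigma) = (117.1 - 93.4)/(6*1.9864805) = 1.9884
Cpu = (117.1 - 99.17)/(3*1.9864805) = 3.0087
Cpl = (99.17 - 93.4)/(3*1.9864805) = 0.9682
Cpk = min(Cpu, Cpl) = 0.9682

0.9682


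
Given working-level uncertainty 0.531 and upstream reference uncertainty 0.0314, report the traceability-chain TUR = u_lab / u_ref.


TUR = u_lab / u_ref
= 0.531 / 0.0314
= 16.9108

16.9108


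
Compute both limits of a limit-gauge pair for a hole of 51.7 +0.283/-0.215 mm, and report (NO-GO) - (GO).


GO = nominal - lower_tol (smallest hole = maximum material condition)
GO = 51.7 - 0.215 = 51.485
NO-GO = nominal + upper_tol (largest hole = least material condition)
NO-GO = 51.7 + 0.283 = 51.983
spread = NO-GO - GO = 51.983 - 51.485 = 0.4980

0.4980


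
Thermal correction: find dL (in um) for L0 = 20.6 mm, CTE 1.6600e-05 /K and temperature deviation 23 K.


dL = L * alpha * dT
= 20.6 * 1.6600e-05 * 23
= 0.0078651 mm
dL_um = 0.0078651 * 1000 = 7.8651 um

7.8651


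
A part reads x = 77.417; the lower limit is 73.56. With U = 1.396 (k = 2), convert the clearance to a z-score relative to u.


u = U / k = 1.396 / 2 = 0.698
margin = |LSL - x| = |73.56 - 77.417| = 3.857
z = margin / u = 3.857 / 0.698
z = 5.5258

5.5258


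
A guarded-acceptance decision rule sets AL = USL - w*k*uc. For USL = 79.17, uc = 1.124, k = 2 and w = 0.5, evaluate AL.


U = k * uc = 2 * 1.124 = 2.248
guard band g = w * U = 0.5 * 2.248 = 1.124
AL = USL - g = 79.17 - 1.124
AL = 78.0460

78.0460


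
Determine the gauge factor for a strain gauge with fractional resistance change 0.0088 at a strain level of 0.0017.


GF = (dR/R) / epsilon
= 0.0088 / 0.0017
= 5.1765

5.1765


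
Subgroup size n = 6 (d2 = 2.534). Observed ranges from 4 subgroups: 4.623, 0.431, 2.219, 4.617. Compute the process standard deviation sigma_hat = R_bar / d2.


R_bar = (4.623 + 0.431 + 2.219 + 4.617) / 4
R_bar = 11.89 / 4 = 2.9725
sigma_hat = R_bar / d2 = 2.9725 / 2.534 = 1.1730

1.1730


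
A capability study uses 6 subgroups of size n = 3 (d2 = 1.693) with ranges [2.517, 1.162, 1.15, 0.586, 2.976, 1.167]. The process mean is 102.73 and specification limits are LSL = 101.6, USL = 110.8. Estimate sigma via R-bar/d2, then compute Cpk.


R_bar = (2.517 + 1.162 + 1.15 + 0.586 + 2.976 + 1.167) / 6 = 1.593
sigma = R_bar / d2 = 1.593 / 1.693 = 0.94093325
Cp = (USL - LSL)/(6*sigma) = (110.8 - 101.6)/(6*0.94093325) = 1.6296
Cpu = (110.8 - 102.73)/(3*0.94093325) = 2.8589
Cpl = (102.73 - 101.6)/(3*0.94093325) = 0.4003
Cpk = min(Cpu, Cpl) = 0.4003

0.4003


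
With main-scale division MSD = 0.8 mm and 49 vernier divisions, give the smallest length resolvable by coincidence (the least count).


LC = MSD / n_div
= 0.8 / 49
= 0.0163

0.0163


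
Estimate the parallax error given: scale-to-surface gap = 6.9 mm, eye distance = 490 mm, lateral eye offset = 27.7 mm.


error = h * offset / d
= 6.9 * 27.7 / 490
= 0.3901

0.3901


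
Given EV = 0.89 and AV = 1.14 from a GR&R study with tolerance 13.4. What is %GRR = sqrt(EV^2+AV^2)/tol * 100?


GRR = sqrt(EV^2 + AV^2) = sqrt(0.89^2 + 1.14^2) = 1.4462711
%GRR = GRR / tol * 100 = 1.4462711 / 13.4 * 100
%GRR = 10.7931

10.7931


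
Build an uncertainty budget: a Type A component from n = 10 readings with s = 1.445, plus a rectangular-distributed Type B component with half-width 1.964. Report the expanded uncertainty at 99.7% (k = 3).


u_A = s / sqrt(n) = 1.445 / sqrt(10) = 0.45694912
u_B = half_width / sqrt(3) = 1.964 / sqrt(3) = 1.1339159
uc = sqrt(u_A^2 + u_B^2) = sqrt(0.45694912^2 + 1.1339159^2) = 1.2225252
U = k * uc = 3 * 1.2225252
U = 3.6676

3.6676


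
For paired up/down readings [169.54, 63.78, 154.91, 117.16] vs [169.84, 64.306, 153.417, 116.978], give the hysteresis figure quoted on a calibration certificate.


|169.54 - 169.84| = 0.3000
|63.78 - 64.306| = 0.5260
|154.91 - 153.417| = 1.4930
|117.16 - 116.978| = 0.1820
hysteresis = max(diffs) = 1.4930

1.4930


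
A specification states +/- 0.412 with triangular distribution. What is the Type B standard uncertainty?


u_B = half_width / sqrt(6)
u_B = 0.412 / 2.4494897
u_B = 0.1682

0.1682


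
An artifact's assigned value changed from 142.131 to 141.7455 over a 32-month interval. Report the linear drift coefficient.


rate = (v2 - v1) / months
= (141.7455 - 142.131) / 32
= -0.3855 / 32
= -0.0120

-0.0120


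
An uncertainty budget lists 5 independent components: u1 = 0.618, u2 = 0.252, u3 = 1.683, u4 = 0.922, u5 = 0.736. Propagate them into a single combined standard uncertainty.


uc = sqrt(0.618^2 + 0.252^2 + 1.683^2 + 0.922^2 + 0.736^2)
uc = sqrt(4.669697)
uc = 2.1609

2.1609


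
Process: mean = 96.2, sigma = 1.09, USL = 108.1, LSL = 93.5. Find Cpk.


Cpu = (USL - mean) / (3*sigma) = (108.1 - 96.2) / (3*1.09) = 3.6391
Cpl = (mean - LSL) / (3*sigma) = (96.2 - 93.5) / (3*1.09) = 0.8257
Cpk = min(Cpu, Cpl) = 0.8257

0.8257


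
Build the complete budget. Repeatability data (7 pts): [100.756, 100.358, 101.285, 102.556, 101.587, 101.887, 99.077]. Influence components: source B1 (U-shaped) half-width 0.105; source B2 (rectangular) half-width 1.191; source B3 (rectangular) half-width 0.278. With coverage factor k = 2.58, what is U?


mean = (100.756 + 100.358 + 101.285 + 102.556 + 101.587 + 101.887 + 99.077) / 7 = 101.0722857
s = sqrt(sum((x - mean)^2)/(n-1)) = 1.1377428
u_A = s / sqrt(n) = 1.1377428 / sqrt(7) = 0.43002636
u_B1 = 0.105 / sqrt(2) = 0.074246212
u_B2 = 1.191 / sqrt(3) = 0.68762417
u_B3 = 0.278 / sqrt(3) = 0.16050337
uc = sqrt(0.43002636^2 + 0.074246212^2 + 0.68762417^2 + 0.16050337^2) = 0.8300744
U = k * uc = 2.58 * 0.8300744
U = 2.1416

2.1416


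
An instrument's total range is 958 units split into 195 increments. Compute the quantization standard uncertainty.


resolution = range / divisions
resolution = 958 / 195 = 4.9128205
u_res = resolution / (2*sqrt(3))
u_res = 4.9128205 / 3.4641016
u_res = 1.4182

1.4182


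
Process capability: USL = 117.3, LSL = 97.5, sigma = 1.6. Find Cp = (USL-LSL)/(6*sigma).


Cp = (USL - LSL) / (6 * sigma)
= (117.3 - 97.5) / (6 * 1.6)
= 19.8000 / 9.6000
= 2.0625

2.0625


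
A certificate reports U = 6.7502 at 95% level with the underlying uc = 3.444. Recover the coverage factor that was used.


k = U / uc
k = 6.7502 / 3.444
k = 1.96

1.96


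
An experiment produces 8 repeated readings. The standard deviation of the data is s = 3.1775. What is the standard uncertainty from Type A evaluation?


u_A = s / sqrt(n)
u_A = 3.1775 / sqrt(8)
u_A = 3.1775 / 2.8284271
u_A = 1.1234

1.1234


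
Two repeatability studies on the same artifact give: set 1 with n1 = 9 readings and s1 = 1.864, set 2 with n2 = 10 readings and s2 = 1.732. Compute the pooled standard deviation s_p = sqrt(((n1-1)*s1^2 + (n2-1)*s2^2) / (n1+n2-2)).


s_p = sqrt(((n1-1)*s1^2 + (n2-1)*s2^2) / (n1+n2-2))
numerator = (9-1)*1.864^2 + (10-1)*1.732^2 = 27.795968 + 26.998416 = 54.794384
denominator = 9 + 10 - 2 = 17
s_p^2 = 54.794384 / 17 = 3.2231991
s_p = sqrt(3.2231991) = 1.7953

1.7953


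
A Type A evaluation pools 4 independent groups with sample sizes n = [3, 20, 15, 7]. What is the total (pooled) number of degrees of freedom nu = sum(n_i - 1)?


nu = sum_i (n_i - 1)
nu = ((3 - 1) + (20 - 1) + (15 - 1) + (7 - 1))
nu = 2 + 19 + 14 + 6
nu = 41

41


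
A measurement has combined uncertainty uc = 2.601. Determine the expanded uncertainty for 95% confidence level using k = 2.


U = k * uc
U = 2 * 2.601
U = 5.2020

5.2020


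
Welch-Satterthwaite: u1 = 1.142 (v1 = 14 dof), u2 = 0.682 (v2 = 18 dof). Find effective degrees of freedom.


uc = sqrt(u1^2 + u2^2) = sqrt(1.142^2 + 0.682^2) = 1.3301459
v_eff = uc^4 / (u1^4/v1 + u2^4/v2)
= 1.3301459^4 / (1.142^4/14 + 0.682^4/18)
= 3.1303804 / 0.13350775
v_eff = 23.4472

23.4472


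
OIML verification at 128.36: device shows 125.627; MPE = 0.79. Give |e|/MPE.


e = indication - reference = 125.627 - 128.36 = -2.7330
|e| = 2.7330
ratio = |e| / MPE = 2.7330 / 0.79
ratio = 3.4595

3.4595


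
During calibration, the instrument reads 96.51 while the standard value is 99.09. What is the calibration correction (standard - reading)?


Correction = standard - reading
= 99.09 - 96.51
= 2.5800

2.5800


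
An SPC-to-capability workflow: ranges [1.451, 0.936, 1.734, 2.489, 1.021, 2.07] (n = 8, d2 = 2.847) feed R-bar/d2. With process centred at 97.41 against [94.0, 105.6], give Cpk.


R_bar = (1.451 + 0.936 + 1.734 + 2.489 + 1.021 + 2.07) / 6 = 1.6168333
sigma = R_bar / d2 = 1.6168333 / 2.847 = 0.56790773
Cp = (USL - LSL)/(6*sigma) = (105.6 - 94.0)/(6*0.56790773) = 3.4043
Cpu = (105.6 - 97.41)/(3*0.56790773) = 4.8071
Cpl = (97.41 - 94.0)/(3*0.56790773) = 2.0015
Cpk = min(Cpu, Cpl) = 2.0015

2.0015


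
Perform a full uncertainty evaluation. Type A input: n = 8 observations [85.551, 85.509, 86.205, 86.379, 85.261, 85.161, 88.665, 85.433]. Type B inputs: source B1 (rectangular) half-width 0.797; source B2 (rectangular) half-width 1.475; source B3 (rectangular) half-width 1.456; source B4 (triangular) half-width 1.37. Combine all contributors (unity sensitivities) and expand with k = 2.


mean = (85.551 + 85.509 + 86.205 + 86.379 + 85.261 + 85.161 + 88.665 + 85.433) / 8 = 86.0205
s = sqrt(sum((x - mean)^2)/(n-1)) = 1.1525588
u_A = s / sqrt(n) = 1.1525588 / sqrt(8) = 0.40749107
u_B1 = 0.797 / sqrt(3) = 0.46014816
u_B2 = 1.475 / sqrt(3) = 0.85159165
u_B3 = 1.456 / sqrt(3) = 0.84062199
u_B4 = 1.37 / sqrt(6) = 0.55930016
uc = sqrt(0.40749107^2 + 0.46014816^2 + 0.85159165^2 + 0.84062199^2 + 0.55930016^2) = 1.456865
U = k * uc = 2 * 1.456865
U = 2.9137

2.9137


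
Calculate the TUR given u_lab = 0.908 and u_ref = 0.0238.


TUR = u_lab / u_ref
= 0.908 / 0.0238
= 38.1513

38.1513


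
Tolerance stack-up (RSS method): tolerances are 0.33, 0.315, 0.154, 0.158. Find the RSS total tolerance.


RSS = sqrt(0.33^2 + 0.315^2 + 0.154^2 + 0.158^2)
= sqrt(0.256805)
= 0.5068

0.5068


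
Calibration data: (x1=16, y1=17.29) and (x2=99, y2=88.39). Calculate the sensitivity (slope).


slope = (y2 - y1) / (x2 - x1)
= (88.39 - 17.29) / (99 - 16)
= 71.1000 / 83
= 0.8566

0.8566


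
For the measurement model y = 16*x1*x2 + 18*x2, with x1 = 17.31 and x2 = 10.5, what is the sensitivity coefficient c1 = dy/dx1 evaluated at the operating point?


y = 16*x1*x2 + 18*x2
dy/dx1 = 16*x2
Evaluate at x2 = 10.5: c1 = 16 * 10.5
c1 = 168.0000

168.0000


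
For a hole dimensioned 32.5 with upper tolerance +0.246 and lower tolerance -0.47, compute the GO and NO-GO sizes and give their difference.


GO = nominal - lower_tol (smallest hole = maximum material condition)
GO = 32.5 - 0.47 = 32.03
NO-GO = nominal + upper_tol (largest hole = least material condition)
NO-GO = 32.5 + 0.246 = 32.746
spread = NO-GO - GO = 32.746 - 32.03 = 0.7160

0.7160


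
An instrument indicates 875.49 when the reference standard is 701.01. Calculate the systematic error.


Systematic error = measured - true
= 875.49 - 701.01
= 174.4800

174.4800


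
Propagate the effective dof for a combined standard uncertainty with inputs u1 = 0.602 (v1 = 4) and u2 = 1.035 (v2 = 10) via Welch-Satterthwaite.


uc = sqrt(u1^2 + u2^2) = sqrt(0.602^2 + 1.035^2) = 1.1973425
v_eff = uc^4 / (u1^4/v1 + u2^4/v2)
= 1.1973425^4 / (0.602^4/4 + 1.035^4/10)
= 2.0552923 / 0.14758646
v_eff = 13.9260

13.9260


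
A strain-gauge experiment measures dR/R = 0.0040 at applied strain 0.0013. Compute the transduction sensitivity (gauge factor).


GF = (dR/R) / epsilon
= 0.0040 / 0.0013
= 3.0769

3.0769


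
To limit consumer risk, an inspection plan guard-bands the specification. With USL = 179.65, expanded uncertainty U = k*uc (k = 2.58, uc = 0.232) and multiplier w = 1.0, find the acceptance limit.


U = k * uc = 2.58 * 0.232 = 0.59856
guard band g = w * U = 1.0 * 0.59856 = 0.59856
AL = USL - g = 179.65 - 0.59856
AL = 179.0514

179.0514


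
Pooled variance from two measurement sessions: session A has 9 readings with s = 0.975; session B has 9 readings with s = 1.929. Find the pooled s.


s_p = sqrt(((n1-1)*s1^2 + (n2-1)*s2^2) / (n1+n2-2))
numerator = (9-1)*0.975^2 + (9-1)*1.929^2 = 7.605 + 29.768328 = 37.373328
denominator = 9 + 9 - 2 = 16
s_p^2 = 37.373328 / 16 = 2.335833
s_p = sqrt(2.335833) = 1.5283

1.5283


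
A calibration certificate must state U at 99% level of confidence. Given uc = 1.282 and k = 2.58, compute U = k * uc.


U = k * uc
U = 2.58 * 1.282
U = 3.3076

3.3076


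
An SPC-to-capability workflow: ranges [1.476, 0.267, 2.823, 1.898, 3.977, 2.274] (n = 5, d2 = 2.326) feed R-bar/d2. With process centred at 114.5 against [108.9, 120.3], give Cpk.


R_bar = (1.476 + 0.267 + 2.823 + 1.898 + 3.977 + 2.274) / 6 = 2.1191667
sigma = R_bar / d2 = 2.1191667 / 2.326 = 0.91107769
Cp = (USL - LSL)/(6*sigma) = (120.3 - 108.9)/(6*0.91107769) = 2.0854
Cpu = (120.3 - 114.5)/(3*0.91107769) = 2.1220
Cpl = (114.5 - 108.9)/(3*0.91107769) = 2.0489
Cpk = min(Cpu, Cpl) = 2.0489

2.0489


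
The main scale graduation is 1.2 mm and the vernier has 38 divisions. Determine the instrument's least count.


LC = MSD / n_div
= 1.2 / 38
= 0.0316

0.0316


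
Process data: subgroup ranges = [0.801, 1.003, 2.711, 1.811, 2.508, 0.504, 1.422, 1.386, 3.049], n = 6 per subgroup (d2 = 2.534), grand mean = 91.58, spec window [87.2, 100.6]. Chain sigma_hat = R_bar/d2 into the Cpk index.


R_bar = (0.801 + 1.003 + 2.711 + 1.811 + 2.508 + 0.504 + 1.422 + 1.386 + 3.049) / 9 = 1.6883333
sigma = R_bar / d2 = 1.6883333 / 2.534 = 0.66627202
Cp = (USL - LSL)/(6*sigma) = (100.6 - 87.2)/(6*0.66627202) = 3.3520
Cpu = (100.6 - 91.58)/(3*0.66627202) = 4.5127
Cpl = (91.58 - 87.2)/(3*0.66627202) = 2.1913
Cpk = min(Cpu, Cpl) = 2.1913

2.1913


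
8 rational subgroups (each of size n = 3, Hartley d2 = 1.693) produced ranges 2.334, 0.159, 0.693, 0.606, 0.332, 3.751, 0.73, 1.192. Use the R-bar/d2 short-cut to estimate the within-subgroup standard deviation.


R_bar = (2.334 + 0.159 + 0.693 + 0.606 + 0.332 + 3.751 + 0.73 + 1.192) / 8
R_bar = 9.797 / 8 = 1.224625
sigma_hat = R_bar / d2 = 1.224625 / 1.693 = 0.7233

0.7233


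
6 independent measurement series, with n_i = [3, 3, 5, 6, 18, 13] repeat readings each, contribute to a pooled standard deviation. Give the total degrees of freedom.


nu = sum_i (n_i - 1)
nu = ((3 - 1) + (3 - 1) + (5 - 1) + (6 - 1) + (18 - 1) + (13 - 1))
nu = 2 + 2 + 4 + 5 + 17 + 12
nu = 42

42


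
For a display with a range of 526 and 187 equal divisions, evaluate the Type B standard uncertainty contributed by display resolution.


resolution = range / divisions
resolution = 526 / 187 = 2.8128342
u_res = resolution / (2*sqrt(3))
u_res = 2.8128342 / 3.4641016
u_res = 0.8120

0.8120


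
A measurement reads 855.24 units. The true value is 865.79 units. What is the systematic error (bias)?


Systematic error = measured - true
= 855.24 - 865.79
= -10.5500

-10.5500


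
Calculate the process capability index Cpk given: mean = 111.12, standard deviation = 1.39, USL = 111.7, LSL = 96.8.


Cpu = (USL - mean) / (3*sigma) = (111.7 - 111.12) / (3*1.39) = 0.1391
Cpl = (mean - LSL) / (3*sigma) = (111.12 - 96.8) / (3*1.39) = 3.4341
Cpk = min(Cpu, Cpl) = 0.1391

0.1391


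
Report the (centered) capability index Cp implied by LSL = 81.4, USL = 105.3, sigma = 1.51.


Cp = (USL - LSL) / (6 * sigma)
= (105.3 - 81.4) / (6 * 1.51)
= 23.9000 / 9.0600
= 2.6380

2.6380


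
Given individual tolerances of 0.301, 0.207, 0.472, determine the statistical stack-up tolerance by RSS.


RSS = sqrt(0.301^2 + 0.207^2 + 0.472^2)
= sqrt(0.356234)
= 0.5969

0.5969


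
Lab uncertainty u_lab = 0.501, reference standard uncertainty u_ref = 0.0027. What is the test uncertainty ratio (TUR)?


TUR = u_lab / u_ref
= 0.501 / 0.0027
= 185.5556

185.5556


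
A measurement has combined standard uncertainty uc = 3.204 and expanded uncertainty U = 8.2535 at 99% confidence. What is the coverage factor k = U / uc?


k = U / uc
k = 8.2535 / 3.204
k = 2.576

2.576


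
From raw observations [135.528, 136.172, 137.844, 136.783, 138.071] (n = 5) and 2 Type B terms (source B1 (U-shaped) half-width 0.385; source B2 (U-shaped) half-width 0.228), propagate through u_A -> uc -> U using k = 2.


mean = (135.528 + 136.172 + 137.844 + 136.783 + 138.071) / 5 = 136.8796
s = sqrt(sum((x - mean)^2)/(n-1)) = 1.0823993
u_A = s / sqrt(n) = 1.0823993 / sqrt(5) = 0.48406368
u_B1 = 0.385 / sqrt(2) = 0.27223611
u_B2 = 0.228 / sqrt(2) = 0.16122035
uc = sqrt(0.48406368^2 + 0.27223611^2 + 0.16122035^2) = 0.57829244
U = k * uc = 2 * 0.57829244
U = 1.1566

1.1566


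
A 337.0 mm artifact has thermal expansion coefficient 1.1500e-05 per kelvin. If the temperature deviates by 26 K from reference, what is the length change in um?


dL = L * alpha * dT
= 337.0 * 1.1500e-05 * 26
= 0.1007630 mm
dL_um = 0.1007630 * 1000 = 100.7630 um

100.7630


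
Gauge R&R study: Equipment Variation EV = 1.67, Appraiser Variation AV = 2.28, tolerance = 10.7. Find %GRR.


GRR = sqrt(EV^2 + AV^2) = sqrt(1.67^2 + 2.28^2) = 2.8261812
%GRR = GRR / tol * 100 = 2.8261812 / 10.7 * 100
%GRR = 26.4129

26.4129


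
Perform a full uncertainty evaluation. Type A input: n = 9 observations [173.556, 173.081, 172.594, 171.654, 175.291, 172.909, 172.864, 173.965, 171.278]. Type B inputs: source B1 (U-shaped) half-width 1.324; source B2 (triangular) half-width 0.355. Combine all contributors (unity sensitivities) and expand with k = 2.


mean = (173.556 + 173.081 + 172.594 + 171.654 + 175.291 + 172.909 + 172.864 + 173.965 + 171.278) / 9 = 173.0213333
s = sqrt(sum((x - mean)^2)/(n-1)) = 1.1968772
u_A = s / sqrt(n) = 1.1968772 / sqrt(9) = 0.39895907
u_B1 = 1.324 / sqrt(2) = 0.93620938
u_B2 = 0.355 / sqrt(6) = 0.14492814
uc = sqrt(0.39895907^2 + 0.93620938^2 + 0.14492814^2) = 1.0279399
U = k * uc = 2 * 1.0279399
U = 2.0559

2.0559
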